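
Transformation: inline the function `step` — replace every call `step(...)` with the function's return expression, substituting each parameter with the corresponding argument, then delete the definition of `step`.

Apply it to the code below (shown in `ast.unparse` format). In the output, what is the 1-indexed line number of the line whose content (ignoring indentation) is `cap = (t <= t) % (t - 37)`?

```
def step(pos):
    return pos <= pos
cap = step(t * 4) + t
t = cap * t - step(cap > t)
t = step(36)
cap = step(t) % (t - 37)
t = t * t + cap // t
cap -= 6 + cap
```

Transformed code:
cap = (t * 4 <= t * 4) + t
t = cap * t - ((cap > t) <= (cap > t))
t = 36 <= 36
cap = (t <= t) % (t - 37)
t = t * t + cap // t
cap -= 6 + cap

4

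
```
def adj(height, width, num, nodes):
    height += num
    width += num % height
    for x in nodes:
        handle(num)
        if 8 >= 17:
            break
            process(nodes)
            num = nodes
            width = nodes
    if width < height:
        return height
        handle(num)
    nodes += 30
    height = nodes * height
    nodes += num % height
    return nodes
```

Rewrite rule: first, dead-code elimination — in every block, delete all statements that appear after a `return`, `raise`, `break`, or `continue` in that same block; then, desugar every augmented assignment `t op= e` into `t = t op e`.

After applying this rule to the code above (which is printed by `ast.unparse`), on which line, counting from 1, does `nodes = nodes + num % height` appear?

Transformed code:
def adj(height, width, num, nodes):
    height = height + num
    width = width + num % height
    for x in nodes:
        handle(num)
        if 8 >= 17:
            break
    if width < height:
        return height
    nodes = nodes + 30
    height = nodes * height
    nodes = nodes + num % height
    return nodes

12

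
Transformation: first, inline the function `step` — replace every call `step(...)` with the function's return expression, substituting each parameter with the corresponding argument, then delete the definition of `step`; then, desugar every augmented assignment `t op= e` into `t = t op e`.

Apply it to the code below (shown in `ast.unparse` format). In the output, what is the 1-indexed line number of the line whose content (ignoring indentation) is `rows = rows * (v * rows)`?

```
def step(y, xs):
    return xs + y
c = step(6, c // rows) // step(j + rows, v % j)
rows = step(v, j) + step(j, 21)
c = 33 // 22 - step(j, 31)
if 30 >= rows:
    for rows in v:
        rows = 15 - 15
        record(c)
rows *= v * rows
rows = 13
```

8

Transformed code:
c = (c // rows + 6) // (v % j + (j + rows))
rows = j + v + (21 + j)
c = 33 // 22 - (31 + j)
if 30 >= rows:
    for rows in v:
        rows = 15 - 15
        record(c)
rows = rows * (v * rows)
rows = 13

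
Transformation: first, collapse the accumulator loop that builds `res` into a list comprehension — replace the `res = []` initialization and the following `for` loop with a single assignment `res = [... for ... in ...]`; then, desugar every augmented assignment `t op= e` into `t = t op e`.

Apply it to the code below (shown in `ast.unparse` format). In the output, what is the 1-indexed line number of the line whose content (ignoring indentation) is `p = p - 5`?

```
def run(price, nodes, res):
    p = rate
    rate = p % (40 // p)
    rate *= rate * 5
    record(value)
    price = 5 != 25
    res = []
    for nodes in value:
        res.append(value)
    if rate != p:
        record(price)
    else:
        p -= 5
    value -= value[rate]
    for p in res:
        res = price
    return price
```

11

Transformed code:
def run(price, nodes, res):
    p = rate
    rate = p % (40 // p)
    rate = rate * (rate * 5)
    record(value)
    price = 5 != 25
    res = [value for nodes in value]
    if rate != p:
        record(price)
    else:
        p = p - 5
    value = value - value[rate]
    for p in res:
        res = price
    return price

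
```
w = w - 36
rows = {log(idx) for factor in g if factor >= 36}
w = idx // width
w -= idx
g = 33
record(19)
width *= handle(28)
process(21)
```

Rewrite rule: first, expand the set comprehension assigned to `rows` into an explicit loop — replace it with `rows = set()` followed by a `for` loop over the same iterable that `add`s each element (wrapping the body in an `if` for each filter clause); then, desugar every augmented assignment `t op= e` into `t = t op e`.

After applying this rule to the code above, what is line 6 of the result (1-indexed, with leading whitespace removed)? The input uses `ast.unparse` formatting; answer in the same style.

w = idx // width

Transformed code:
w = w - 36
rows = set()
for factor in g:
    if factor >= 36:
        rows.add(log(idx))
w = idx // width
w = w - idx
g = 33
record(19)
width = width * handle(28)
process(21)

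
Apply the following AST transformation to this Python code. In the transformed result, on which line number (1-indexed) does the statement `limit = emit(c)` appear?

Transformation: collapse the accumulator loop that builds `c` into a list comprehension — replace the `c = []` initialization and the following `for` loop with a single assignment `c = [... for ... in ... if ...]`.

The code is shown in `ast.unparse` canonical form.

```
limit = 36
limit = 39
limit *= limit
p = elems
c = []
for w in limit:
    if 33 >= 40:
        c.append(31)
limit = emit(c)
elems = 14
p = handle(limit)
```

6

Transformed code:
limit = 36
limit = 39
limit *= limit
p = elems
c = [31 for w in limit if 33 >= 40]
limit = emit(c)
elems = 14
p = handle(limit)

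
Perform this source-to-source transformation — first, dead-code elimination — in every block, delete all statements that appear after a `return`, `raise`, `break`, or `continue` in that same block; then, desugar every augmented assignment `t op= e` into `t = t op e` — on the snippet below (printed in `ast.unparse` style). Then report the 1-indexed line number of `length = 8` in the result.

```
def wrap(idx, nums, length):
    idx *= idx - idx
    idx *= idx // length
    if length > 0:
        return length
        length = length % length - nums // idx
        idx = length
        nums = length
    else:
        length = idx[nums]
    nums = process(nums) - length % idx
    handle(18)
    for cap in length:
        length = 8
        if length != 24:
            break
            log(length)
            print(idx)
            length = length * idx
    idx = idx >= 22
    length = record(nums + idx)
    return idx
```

Transformed code:
def wrap(idx, nums, length):
    idx = idx * (idx - idx)
    idx = idx * (idx // length)
    if length > 0:
        return length
    else:
        length = idx[nums]
    nums = process(nums) - length % idx
    handle(18)
    for cap in length:
        length = 8
        if length != 24:
            break
    idx = idx >= 22
    length = record(nums + idx)
    return idx

11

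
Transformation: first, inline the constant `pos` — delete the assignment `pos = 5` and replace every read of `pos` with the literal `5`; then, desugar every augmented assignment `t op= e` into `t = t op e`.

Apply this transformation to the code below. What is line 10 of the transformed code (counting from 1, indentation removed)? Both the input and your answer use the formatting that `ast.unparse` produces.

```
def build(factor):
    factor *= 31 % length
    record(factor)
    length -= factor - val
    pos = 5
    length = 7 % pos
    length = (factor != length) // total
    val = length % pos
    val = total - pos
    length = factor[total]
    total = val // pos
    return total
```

Transformed code:
def build(factor):
    factor = factor * (31 % length)
    record(factor)
    length = length - (factor - val)
    length = 7 % 5
    length = (factor != length) // total
    val = length % 5
    val = total - 5
    length = factor[total]
    total = val // 5
    return total

total = val // 5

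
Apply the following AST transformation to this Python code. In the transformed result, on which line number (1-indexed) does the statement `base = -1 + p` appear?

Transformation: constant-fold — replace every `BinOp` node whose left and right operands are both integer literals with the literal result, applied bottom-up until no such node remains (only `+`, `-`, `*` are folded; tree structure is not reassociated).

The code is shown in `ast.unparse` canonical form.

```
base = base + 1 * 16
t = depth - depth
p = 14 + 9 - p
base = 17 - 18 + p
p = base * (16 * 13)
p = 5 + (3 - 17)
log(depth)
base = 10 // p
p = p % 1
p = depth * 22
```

Transformed code:
base = base + 16
t = depth - depth
p = 23 - p
base = -1 + p
p = base * 208
p = -9
log(depth)
base = 10 // p
p = p % 1
p = depth * 22

4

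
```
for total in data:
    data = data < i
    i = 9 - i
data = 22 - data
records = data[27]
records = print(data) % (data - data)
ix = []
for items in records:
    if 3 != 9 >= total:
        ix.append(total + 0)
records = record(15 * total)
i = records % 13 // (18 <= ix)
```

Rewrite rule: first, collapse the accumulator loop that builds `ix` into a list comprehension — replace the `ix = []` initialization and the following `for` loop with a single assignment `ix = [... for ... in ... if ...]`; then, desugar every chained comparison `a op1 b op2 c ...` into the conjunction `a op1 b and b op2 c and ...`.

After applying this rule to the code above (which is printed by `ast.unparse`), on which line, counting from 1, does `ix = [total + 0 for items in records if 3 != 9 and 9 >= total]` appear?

Transformed code:
for total in data:
    data = data < i
    i = 9 - i
data = 22 - data
records = data[27]
records = print(data) % (data - data)
ix = [total + 0 for items in records if 3 != 9 and 9 >= total]
records = record(15 * total)
i = records % 13 // (18 <= ix)

7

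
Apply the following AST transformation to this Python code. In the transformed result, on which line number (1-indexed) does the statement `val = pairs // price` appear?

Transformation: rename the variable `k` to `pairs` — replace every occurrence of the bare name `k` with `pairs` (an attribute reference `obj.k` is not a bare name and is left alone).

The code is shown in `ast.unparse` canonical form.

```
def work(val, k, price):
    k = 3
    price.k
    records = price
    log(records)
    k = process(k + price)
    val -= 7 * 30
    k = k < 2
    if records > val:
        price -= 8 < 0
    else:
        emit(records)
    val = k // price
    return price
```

Transformed code:
def work(val, pairs, price):
    pairs = 3
    price.k
    records = price
    log(records)
    pairs = process(pairs + price)
    val -= 7 * 30
    pairs = pairs < 2
    if records > val:
        price -= 8 < 0
    else:
        emit(records)
    val = pairs // price
    return price

13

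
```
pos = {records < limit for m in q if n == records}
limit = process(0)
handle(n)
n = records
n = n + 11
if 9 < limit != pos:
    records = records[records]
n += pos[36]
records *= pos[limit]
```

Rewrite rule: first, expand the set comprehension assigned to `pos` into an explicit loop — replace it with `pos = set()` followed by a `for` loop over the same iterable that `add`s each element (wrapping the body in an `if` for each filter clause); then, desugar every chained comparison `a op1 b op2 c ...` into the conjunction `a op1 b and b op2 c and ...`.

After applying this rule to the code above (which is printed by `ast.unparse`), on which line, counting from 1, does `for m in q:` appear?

2

Transformed code:
pos = set()
for m in q:
    if n == records:
        pos.add(records < limit)
limit = process(0)
handle(n)
n = records
n = n + 11
if 9 < limit and limit != pos:
    records = records[records]
n += pos[36]
records *= pos[limit]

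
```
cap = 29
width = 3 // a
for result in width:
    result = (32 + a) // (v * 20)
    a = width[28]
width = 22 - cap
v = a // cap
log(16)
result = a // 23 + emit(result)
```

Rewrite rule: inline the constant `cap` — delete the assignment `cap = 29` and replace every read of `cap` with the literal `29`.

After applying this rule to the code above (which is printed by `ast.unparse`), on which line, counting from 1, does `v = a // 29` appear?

6

Transformed code:
width = 3 // a
for result in width:
    result = (32 + a) // (v * 20)
    a = width[28]
width = 22 - 29
v = a // 29
log(16)
result = a // 23 + emit(result)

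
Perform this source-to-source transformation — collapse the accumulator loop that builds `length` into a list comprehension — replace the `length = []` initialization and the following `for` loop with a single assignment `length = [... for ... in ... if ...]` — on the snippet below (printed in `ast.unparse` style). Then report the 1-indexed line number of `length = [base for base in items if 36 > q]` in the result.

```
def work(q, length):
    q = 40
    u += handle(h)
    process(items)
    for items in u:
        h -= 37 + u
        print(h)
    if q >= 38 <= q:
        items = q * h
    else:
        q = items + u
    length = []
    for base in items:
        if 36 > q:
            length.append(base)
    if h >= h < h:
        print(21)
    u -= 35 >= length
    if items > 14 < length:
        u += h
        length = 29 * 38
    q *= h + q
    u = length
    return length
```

Transformed code:
def work(q, length):
    q = 40
    u += handle(h)
    process(items)
    for items in u:
        h -= 37 + u
        print(h)
    if q >= 38 <= q:
        items = q * h
    else:
        q = items + u
    length = [base for base in items if 36 > q]
    if h >= h < h:
        print(21)
    u -= 35 >= length
    if items > 14 < length:
        u += h
        length = 29 * 38
    q *= h + q
    u = length
    return length

12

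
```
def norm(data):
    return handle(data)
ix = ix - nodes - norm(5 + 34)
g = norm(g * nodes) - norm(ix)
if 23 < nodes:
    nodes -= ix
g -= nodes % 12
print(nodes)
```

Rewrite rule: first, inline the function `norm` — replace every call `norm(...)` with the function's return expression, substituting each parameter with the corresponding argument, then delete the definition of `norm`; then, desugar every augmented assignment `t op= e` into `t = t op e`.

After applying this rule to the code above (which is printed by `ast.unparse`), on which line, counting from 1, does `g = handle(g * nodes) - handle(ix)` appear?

Transformed code:
ix = ix - nodes - handle(5 + 34)
g = handle(g * nodes) - handle(ix)
if 23 < nodes:
    nodes = nodes - ix
g = g - nodes % 12
print(nodes)

2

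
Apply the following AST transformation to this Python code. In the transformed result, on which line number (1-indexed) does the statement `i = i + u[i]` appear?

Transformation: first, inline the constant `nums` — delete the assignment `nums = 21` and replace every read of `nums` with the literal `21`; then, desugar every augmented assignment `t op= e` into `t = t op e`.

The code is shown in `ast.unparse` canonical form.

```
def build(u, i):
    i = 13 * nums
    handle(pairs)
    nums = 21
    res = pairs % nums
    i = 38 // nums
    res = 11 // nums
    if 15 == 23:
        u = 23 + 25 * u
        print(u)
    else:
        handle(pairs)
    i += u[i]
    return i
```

12

Transformed code:
def build(u, i):
    i = 13 * 21
    handle(pairs)
    res = pairs % 21
    i = 38 // 21
    res = 11 // 21
    if 15 == 23:
        u = 23 + 25 * u
        print(u)
    else:
        handle(pairs)
    i = i + u[i]
    return i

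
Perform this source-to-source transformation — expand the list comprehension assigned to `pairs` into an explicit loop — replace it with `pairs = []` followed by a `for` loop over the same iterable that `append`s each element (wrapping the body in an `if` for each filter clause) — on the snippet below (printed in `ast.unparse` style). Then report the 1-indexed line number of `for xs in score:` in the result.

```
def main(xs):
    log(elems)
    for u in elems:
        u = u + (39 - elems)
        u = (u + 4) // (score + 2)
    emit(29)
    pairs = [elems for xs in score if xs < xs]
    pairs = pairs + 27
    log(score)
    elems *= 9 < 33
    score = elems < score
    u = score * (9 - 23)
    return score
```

Transformed code:
def main(xs):
    log(elems)
    for u in elems:
        u = u + (39 - elems)
        u = (u + 4) // (score + 2)
    emit(29)
    pairs = []
    for xs in score:
        if xs < xs:
            pairs.append(elems)
    pairs = pairs + 27
    log(score)
    elems *= 9 < 33
    score = elems < score
    u = score * (9 - 23)
    return score

8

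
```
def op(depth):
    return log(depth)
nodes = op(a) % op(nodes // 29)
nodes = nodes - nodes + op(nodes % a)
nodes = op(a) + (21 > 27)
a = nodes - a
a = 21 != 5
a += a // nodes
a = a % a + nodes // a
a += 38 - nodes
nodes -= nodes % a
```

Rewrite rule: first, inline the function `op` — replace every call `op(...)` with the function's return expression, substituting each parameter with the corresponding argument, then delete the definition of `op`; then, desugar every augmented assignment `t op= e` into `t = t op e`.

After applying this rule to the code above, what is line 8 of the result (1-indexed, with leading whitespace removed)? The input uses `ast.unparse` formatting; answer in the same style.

a = a + (38 - nodes)

Transformed code:
nodes = log(a) % log(nodes // 29)
nodes = nodes - nodes + log(nodes % a)
nodes = log(a) + (21 > 27)
a = nodes - a
a = 21 != 5
a = a + a // nodes
a = a % a + nodes // a
a = a + (38 - nodes)
nodes = nodes - nodes % a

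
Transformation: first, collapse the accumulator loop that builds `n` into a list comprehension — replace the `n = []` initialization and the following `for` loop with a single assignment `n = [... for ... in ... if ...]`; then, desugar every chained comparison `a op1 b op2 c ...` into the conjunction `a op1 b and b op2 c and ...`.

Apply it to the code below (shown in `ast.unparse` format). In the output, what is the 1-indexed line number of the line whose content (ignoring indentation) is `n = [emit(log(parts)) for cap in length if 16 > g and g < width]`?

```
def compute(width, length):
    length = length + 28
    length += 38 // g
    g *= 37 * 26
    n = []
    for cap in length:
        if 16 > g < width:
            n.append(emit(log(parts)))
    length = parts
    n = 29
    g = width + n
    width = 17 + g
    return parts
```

Transformed code:
def compute(width, length):
    length = length + 28
    length += 38 // g
    g *= 37 * 26
    n = [emit(log(parts)) for cap in length if 16 > g and g < width]
    length = parts
    n = 29
    g = width + n
    width = 17 + g
    return parts

5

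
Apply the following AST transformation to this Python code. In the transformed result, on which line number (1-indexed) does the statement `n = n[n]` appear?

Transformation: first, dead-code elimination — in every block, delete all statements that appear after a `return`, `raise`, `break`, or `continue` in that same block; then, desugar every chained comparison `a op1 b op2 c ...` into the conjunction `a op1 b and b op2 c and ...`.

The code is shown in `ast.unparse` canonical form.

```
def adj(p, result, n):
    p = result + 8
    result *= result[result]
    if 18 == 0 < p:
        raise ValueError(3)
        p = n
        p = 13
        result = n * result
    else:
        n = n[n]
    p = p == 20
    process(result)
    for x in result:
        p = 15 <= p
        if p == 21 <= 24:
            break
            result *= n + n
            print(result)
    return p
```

Transformed code:
def adj(p, result, n):
    p = result + 8
    result *= result[result]
    if 18 == 0 and 0 < p:
        raise ValueError(3)
    else:
        n = n[n]
    p = p == 20
    process(result)
    for x in result:
        p = 15 <= p
        if p == 21 and 21 <= 24:
            break
    return p

7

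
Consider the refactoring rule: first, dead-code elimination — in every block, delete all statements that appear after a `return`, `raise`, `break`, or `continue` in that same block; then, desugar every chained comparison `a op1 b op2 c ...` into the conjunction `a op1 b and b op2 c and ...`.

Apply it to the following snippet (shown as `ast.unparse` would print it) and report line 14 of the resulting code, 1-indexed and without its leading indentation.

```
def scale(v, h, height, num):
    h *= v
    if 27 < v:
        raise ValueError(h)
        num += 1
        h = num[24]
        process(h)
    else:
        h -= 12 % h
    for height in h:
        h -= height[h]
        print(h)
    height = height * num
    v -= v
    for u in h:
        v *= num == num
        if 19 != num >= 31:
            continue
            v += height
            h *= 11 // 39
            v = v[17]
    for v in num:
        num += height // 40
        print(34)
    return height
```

Transformed code:
def scale(v, h, height, num):
    h *= v
    if 27 < v:
        raise ValueError(h)
    else:
        h -= 12 % h
    for height in h:
        h -= height[h]
        print(h)
    height = height * num
    v -= v
    for u in h:
        v *= num == num
        if 19 != num and num >= 31:
            continue
    for v in num:
        num += height // 40
        print(34)
    return height

if 19 != num and num >= 31:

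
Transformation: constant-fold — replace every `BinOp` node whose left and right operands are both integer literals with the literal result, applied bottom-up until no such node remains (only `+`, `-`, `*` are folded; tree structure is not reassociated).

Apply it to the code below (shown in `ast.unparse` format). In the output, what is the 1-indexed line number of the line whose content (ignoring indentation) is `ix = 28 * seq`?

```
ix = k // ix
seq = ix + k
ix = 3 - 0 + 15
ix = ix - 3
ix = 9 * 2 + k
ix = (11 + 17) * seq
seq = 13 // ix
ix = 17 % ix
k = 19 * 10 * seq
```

6

Transformed code:
ix = k // ix
seq = ix + k
ix = 18
ix = ix - 3
ix = 18 + k
ix = 28 * seq
seq = 13 // ix
ix = 17 % ix
k = 190 * seq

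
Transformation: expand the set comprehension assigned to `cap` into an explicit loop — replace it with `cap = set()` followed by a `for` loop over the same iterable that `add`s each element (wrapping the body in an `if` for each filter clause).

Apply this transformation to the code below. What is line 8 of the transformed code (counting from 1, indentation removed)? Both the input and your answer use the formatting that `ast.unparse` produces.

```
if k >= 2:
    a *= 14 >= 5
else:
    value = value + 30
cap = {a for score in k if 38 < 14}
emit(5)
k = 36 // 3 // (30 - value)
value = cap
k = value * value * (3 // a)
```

cap.add(a)

Transformed code:
if k >= 2:
    a *= 14 >= 5
else:
    value = value + 30
cap = set()
for score in k:
    if 38 < 14:
        cap.add(a)
emit(5)
k = 36 // 3 // (30 - value)
value = cap
k = value * value * (3 // a)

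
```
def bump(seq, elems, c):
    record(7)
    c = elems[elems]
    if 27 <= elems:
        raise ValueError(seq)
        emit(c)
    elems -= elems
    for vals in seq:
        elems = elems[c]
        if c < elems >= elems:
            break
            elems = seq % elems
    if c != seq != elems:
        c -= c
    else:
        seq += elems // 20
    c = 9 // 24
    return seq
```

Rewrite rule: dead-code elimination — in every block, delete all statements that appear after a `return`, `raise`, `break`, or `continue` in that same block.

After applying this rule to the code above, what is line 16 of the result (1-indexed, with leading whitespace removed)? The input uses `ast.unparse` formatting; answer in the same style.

return seq

Transformed code:
def bump(seq, elems, c):
    record(7)
    c = elems[elems]
    if 27 <= elems:
        raise ValueError(seq)
    elems -= elems
    for vals in seq:
        elems = elems[c]
        if c < elems >= elems:
            break
    if c != seq != elems:
        c -= c
    else:
        seq += elems // 20
    c = 9 // 24
    return seq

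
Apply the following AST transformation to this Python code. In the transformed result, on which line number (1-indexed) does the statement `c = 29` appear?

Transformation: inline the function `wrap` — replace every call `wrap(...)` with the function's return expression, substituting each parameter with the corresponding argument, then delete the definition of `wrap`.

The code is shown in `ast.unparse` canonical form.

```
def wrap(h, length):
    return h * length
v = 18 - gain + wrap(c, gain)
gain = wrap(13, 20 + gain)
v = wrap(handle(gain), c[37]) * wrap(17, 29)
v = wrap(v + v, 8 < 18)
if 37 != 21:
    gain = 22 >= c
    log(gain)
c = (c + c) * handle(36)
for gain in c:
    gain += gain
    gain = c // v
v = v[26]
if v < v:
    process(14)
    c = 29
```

Transformed code:
v = 18 - gain + c * gain
gain = 13 * (20 + gain)
v = handle(gain) * c[37] * (17 * 29)
v = (v + v) * (8 < 18)
if 37 != 21:
    gain = 22 >= c
    log(gain)
c = (c + c) * handle(36)
for gain in c:
    gain += gain
    gain = c // v
v = v[26]
if v < v:
    process(14)
    c = 29

15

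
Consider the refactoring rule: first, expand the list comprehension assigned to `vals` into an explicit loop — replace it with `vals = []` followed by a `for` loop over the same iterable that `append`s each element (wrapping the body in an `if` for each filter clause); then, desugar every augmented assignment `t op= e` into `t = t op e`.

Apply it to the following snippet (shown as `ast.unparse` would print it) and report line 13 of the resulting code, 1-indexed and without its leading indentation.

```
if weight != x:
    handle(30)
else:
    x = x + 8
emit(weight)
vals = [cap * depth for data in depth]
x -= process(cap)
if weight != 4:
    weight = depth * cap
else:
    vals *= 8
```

vals = vals * 8

Transformed code:
if weight != x:
    handle(30)
else:
    x = x + 8
emit(weight)
vals = []
for data in depth:
    vals.append(cap * depth)
x = x - process(cap)
if weight != 4:
    weight = depth * cap
else:
    vals = vals * 8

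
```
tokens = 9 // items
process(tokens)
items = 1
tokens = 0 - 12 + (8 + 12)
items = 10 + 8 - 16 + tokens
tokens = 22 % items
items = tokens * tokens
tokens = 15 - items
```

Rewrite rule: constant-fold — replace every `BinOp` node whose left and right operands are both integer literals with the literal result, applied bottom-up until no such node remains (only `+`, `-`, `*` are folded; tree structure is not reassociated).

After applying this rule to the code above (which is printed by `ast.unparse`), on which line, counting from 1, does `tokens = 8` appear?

4

Transformed code:
tokens = 9 // items
process(tokens)
items = 1
tokens = 8
items = 2 + tokens
tokens = 22 % items
items = tokens * tokens
tokens = 15 - items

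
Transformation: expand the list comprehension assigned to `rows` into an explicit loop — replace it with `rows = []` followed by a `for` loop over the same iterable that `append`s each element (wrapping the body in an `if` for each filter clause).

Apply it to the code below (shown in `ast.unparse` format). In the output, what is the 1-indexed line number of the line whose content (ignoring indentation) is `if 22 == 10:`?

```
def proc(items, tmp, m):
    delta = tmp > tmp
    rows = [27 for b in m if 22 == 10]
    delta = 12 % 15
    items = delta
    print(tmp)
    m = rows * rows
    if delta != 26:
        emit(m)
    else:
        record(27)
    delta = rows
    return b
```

Transformed code:
def proc(items, tmp, m):
    delta = tmp > tmp
    rows = []
    for b in m:
        if 22 == 10:
            rows.append(27)
    delta = 12 % 15
    items = delta
    print(tmp)
    m = rows * rows
    if delta != 26:
        emit(m)
    else:
        record(27)
    delta = rows
    return b

5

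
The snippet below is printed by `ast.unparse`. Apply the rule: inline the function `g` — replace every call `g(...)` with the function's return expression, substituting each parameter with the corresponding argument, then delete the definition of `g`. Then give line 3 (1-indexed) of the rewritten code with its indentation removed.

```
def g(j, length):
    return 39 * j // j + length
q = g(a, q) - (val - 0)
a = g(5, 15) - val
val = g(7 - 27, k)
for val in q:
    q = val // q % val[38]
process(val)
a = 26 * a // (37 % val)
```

val = 39 * (7 - 27) // (7 - 27) + k

Transformed code:
q = 39 * a // a + q - (val - 0)
a = 39 * 5 // 5 + 15 - val
val = 39 * (7 - 27) // (7 - 27) + k
for val in q:
    q = val // q % val[38]
process(val)
a = 26 * a // (37 % val)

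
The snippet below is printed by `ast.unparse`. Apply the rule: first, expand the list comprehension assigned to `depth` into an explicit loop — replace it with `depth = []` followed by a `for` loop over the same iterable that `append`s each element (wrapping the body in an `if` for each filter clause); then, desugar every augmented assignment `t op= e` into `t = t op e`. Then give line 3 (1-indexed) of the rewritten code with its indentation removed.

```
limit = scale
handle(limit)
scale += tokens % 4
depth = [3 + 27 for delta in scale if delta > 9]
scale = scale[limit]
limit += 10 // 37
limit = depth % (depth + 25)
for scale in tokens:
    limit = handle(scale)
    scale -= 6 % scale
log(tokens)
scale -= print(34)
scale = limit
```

Transformed code:
limit = scale
handle(limit)
scale = scale + tokens % 4
depth = []
for delta in scale:
    if delta > 9:
        depth.append(3 + 27)
scale = scale[limit]
limit = limit + 10 // 37
limit = depth % (depth + 25)
for scale in tokens:
    limit = handle(scale)
    scale = scale - 6 % scale
log(tokens)
scale = scale - print(34)
scale = limit

scale = scale + tokens % 4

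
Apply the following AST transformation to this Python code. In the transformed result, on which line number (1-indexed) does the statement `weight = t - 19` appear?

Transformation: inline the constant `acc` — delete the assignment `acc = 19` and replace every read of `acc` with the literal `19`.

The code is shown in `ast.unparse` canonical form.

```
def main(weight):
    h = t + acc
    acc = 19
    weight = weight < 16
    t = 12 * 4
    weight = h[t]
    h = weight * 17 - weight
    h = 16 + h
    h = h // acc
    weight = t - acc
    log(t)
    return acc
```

Transformed code:
def main(weight):
    h = t + 19
    weight = weight < 16
    t = 12 * 4
    weight = h[t]
    h = weight * 17 - weight
    h = 16 + h
    h = h // 19
    weight = t - 19
    log(t)
    return 19

9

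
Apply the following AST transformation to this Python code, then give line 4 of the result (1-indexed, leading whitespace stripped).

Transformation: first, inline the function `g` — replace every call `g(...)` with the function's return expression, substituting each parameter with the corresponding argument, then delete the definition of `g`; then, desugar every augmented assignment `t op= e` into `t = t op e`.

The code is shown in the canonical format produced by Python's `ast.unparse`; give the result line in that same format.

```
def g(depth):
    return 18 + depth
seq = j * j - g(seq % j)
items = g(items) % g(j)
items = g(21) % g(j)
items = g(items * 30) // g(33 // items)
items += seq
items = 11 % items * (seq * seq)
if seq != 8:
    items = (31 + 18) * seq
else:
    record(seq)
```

items = (18 + items * 30) // (18 + 33 // items)

Transformed code:
seq = j * j - (18 + seq % j)
items = (18 + items) % (18 + j)
items = (18 + 21) % (18 + j)
items = (18 + items * 30) // (18 + 33 // items)
items = items + seq
items = 11 % items * (seq * seq)
if seq != 8:
    items = (31 + 18) * seq
else:
    record(seq)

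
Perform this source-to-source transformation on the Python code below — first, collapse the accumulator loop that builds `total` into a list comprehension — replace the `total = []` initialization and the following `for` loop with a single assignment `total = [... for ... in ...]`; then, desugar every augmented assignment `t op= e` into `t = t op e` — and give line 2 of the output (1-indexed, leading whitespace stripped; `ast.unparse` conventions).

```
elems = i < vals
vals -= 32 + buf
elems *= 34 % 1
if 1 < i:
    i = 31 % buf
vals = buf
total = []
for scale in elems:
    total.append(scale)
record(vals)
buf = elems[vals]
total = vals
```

vals = vals - (32 + buf)

Transformed code:
elems = i < vals
vals = vals - (32 + buf)
elems = elems * (34 % 1)
if 1 < i:
    i = 31 % buf
vals = buf
total = [scale for scale in elems]
record(vals)
buf = elems[vals]
total = vals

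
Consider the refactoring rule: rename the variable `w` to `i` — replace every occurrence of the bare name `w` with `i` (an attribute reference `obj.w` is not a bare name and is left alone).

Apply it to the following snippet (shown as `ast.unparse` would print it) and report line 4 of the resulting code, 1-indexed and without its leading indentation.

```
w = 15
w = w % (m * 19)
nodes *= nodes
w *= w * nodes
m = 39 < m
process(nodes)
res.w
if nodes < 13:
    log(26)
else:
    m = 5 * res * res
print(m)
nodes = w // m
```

Transformed code:
i = 15
i = i % (m * 19)
nodes *= nodes
i *= i * nodes
m = 39 < m
process(nodes)
res.w
if nodes < 13:
    log(26)
else:
    m = 5 * res * res
print(m)
nodes = i // m

i *= i * nodes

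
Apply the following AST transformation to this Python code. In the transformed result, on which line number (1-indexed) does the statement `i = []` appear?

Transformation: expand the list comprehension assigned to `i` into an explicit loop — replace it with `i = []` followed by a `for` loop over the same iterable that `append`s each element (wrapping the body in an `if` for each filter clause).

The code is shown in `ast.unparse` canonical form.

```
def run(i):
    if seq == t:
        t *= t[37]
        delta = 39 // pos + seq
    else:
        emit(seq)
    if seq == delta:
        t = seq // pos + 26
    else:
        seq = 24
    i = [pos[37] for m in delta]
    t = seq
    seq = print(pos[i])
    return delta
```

11

Transformed code:
def run(i):
    if seq == t:
        t *= t[37]
        delta = 39 // pos + seq
    else:
        emit(seq)
    if seq == delta:
        t = seq // pos + 26
    else:
        seq = 24
    i = []
    for m in delta:
        i.append(pos[37])
    t = seq
    seq = print(pos[i])
    return delta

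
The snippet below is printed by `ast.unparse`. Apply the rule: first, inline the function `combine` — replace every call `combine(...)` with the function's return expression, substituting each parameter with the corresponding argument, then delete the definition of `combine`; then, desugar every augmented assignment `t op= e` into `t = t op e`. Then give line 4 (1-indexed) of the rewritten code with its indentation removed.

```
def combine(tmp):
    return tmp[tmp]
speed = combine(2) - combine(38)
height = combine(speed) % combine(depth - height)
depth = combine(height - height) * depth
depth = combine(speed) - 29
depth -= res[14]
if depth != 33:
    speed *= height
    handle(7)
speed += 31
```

Transformed code:
speed = 2[2] - 38[38]
height = speed[speed] % (depth - height)[depth - height]
depth = (height - height)[height - height] * depth
depth = speed[speed] - 29
depth = depth - res[14]
if depth != 33:
    speed = speed * height
    handle(7)
speed = speed + 31

depth = speed[speed] - 29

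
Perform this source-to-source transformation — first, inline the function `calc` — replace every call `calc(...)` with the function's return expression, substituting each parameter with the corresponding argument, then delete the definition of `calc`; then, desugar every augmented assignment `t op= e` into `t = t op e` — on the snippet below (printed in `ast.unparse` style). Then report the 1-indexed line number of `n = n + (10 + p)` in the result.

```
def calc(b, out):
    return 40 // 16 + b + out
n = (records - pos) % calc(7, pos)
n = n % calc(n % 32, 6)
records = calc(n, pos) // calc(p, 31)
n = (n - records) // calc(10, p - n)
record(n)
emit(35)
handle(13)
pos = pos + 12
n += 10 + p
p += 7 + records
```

Transformed code:
n = (records - pos) % (40 // 16 + 7 + pos)
n = n % (40 // 16 + n % 32 + 6)
records = (40 // 16 + n + pos) // (40 // 16 + p + 31)
n = (n - records) // (40 // 16 + 10 + (p - n))
record(n)
emit(35)
handle(13)
pos = pos + 12
n = n + (10 + p)
p = p + (7 + records)

9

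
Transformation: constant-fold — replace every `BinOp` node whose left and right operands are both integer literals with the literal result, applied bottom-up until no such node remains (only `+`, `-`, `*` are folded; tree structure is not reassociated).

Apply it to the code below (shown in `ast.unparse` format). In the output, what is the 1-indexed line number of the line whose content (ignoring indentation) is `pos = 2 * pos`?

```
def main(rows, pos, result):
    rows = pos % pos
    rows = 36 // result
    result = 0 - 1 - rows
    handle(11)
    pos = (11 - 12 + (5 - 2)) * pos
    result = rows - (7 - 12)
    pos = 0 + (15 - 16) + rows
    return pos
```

Transformed code:
def main(rows, pos, result):
    rows = pos % pos
    rows = 36 // result
    result = -1 - rows
    handle(11)
    pos = 2 * pos
    result = rows - -5
    pos = -1 + rows
    return pos

6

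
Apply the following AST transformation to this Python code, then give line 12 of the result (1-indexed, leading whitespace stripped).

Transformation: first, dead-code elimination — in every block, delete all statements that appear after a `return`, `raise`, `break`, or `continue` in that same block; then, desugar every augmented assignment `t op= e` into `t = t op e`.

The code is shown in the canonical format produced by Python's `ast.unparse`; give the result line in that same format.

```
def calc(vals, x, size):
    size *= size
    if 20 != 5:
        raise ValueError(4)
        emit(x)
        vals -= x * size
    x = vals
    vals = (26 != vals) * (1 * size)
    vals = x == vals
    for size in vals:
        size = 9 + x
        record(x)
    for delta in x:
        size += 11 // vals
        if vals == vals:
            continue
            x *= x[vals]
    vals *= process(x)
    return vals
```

size = size + 11 // vals

Transformed code:
def calc(vals, x, size):
    size = size * size
    if 20 != 5:
        raise ValueError(4)
    x = vals
    vals = (26 != vals) * (1 * size)
    vals = x == vals
    for size in vals:
        size = 9 + x
        record(x)
    for delta in x:
        size = size + 11 // vals
        if vals == vals:
            continue
    vals = vals * process(x)
    return vals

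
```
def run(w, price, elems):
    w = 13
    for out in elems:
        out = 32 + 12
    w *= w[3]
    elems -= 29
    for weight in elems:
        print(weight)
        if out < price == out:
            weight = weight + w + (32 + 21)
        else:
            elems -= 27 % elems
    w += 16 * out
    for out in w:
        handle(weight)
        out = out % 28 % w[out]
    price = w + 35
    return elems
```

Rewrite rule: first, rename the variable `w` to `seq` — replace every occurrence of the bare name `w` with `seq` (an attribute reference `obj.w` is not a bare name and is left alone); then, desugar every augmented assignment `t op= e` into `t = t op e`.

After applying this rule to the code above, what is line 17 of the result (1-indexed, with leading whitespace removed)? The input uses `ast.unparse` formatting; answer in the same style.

Transformed code:
def run(seq, price, elems):
    seq = 13
    for out in elems:
        out = 32 + 12
    seq = seq * seq[3]
    elems = elems - 29
    for weight in elems:
        print(weight)
        if out < price == out:
            weight = weight + seq + (32 + 21)
        else:
            elems = elems - 27 % elems
    seq = seq + 16 * out
    for out in seq:
        handle(weight)
        out = out % 28 % seq[out]
    price = seq + 35
    return elems

price = seq + 35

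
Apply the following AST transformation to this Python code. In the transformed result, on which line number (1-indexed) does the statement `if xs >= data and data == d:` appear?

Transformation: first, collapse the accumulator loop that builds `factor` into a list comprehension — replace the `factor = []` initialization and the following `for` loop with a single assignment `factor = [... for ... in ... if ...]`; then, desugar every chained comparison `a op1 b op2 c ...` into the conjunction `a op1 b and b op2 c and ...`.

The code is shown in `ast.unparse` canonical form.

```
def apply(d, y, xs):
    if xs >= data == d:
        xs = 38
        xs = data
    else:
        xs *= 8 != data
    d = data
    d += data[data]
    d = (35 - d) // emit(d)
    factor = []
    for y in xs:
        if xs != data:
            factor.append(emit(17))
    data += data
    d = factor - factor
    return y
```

2

Transformed code:
def apply(d, y, xs):
    if xs >= data and data == d:
        xs = 38
        xs = data
    else:
        xs *= 8 != data
    d = data
    d += data[data]
    d = (35 - d) // emit(d)
    factor = [emit(17) for y in xs if xs != data]
    data += data
    d = factor - factor
    return y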